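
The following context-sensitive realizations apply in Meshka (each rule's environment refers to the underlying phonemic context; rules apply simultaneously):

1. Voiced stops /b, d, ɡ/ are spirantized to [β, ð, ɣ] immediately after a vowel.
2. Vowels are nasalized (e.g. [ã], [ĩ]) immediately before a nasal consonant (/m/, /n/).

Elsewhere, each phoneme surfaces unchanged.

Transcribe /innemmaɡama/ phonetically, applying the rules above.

[ĩnnẽmmaɣãma]

/i/ — word-initial, before a nasal consonant — surfaces as [ĩ] (rule 2).
/n/ (between /i/ and /n/): no rule targets it → [n].
/n/ (between /n/ and /e/) is unaffected → [n].
/e/ — between /n/ and /m/, before a nasal consonant — surfaces as [ẽ] (rule 2).
/m/ (between /e/ and /m/) is unaffected → [m].
/m/ (between /m/ and /a/) is unaffected → [m].
/a/ (between /m/ and /ɡ/) fails the environment for rule 2, so it stays [a].
Rule 1 applies to /ɡ/ (between /a/ and /a/: immediately after a vowel) → [ɣ].
Rule 2 applies to /a/ (between /ɡ/ and /m/: before a nasal consonant) → [ã].
/m/ — not in any rule's target class → [m].
/a/ (word-final) fails the environment for rule 2, so it stays [a].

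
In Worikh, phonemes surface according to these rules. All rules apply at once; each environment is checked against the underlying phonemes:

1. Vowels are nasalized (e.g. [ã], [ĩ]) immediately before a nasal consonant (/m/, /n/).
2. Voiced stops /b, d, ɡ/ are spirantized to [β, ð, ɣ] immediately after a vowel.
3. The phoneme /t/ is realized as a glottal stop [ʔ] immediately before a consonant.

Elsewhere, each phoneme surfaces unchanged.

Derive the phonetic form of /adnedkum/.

/a/ (word-initial): rule 1 targets it, but not before a nasal consonant → unchanged [a].
/d/ — between /a/ and /n/, immediately after a vowel — surfaces as [ð] (rule 2).
/n/ (between /d/ and /e/) is unaffected → [n].
/e/ (between /n/ and /d/) is in the target of rule 1 but the environment (before a nasal consonant) is not met → [e].
/d/ (between /e/ and /k/): immediately after a vowel, so rule 2 applies → [ð].
/k/ — not in any rule's target class → [k].
/u/ — between /k/ and /m/, before a nasal consonant — surfaces as [ũ] (rule 1).
/m/ — not in any rule's target class → [m].

[aðneðkũm]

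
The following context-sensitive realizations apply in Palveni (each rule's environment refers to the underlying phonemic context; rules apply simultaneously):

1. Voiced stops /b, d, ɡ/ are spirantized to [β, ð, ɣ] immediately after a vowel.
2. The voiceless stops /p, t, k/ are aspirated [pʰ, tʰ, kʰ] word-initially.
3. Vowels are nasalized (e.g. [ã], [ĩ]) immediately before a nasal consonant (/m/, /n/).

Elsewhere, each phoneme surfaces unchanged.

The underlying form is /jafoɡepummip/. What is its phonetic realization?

/j/ — not in any rule's target class → [j].
/a/ — between /j/ and /f/; rule 3 does not apply here → [a].
/f/ (between /a/ and /o/) is unaffected → [f].
/o/ — between /f/ and /ɡ/; rule 3 does not apply here → [o].
/ɡ/ (between /o/ and /e/) occurs immediately after a vowel → [ɣ] by rule 1.
/e/ (between /ɡ/ and /p/): rule 3 targets it, but not before a nasal consonant → unchanged [e].
/p/ (between /e/ and /u/) fails the environment for rule 2, so it stays [p].
/u/ meets the environment for rule 3 (before a nasal consonant) → [ũ].
/m/ (between /u/ and /m/) is unaffected → [m].
/m/ — not in any rule's target class → [m].
/i/ (between /m/ and /p/) is in the target of rule 3 but the environment (before a nasal consonant) is not met → [i].
/p/ (word-final) is in the target of rule 2 but the environment (word-initially) is not met → [p].

[jafoɣepũmmip]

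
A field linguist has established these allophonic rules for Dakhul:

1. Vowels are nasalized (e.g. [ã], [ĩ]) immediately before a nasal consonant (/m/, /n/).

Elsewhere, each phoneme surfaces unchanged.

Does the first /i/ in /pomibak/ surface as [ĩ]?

/i/ — between /m/ and /b/; rule 1 does not apply here → [i].
The actual realization is [i], not [ĩ].

No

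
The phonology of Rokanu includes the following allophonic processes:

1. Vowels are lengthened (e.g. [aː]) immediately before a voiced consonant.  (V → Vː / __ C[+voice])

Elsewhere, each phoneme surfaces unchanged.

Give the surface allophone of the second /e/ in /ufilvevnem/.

[eː]

/e/ — between /n/ and /m/, before a voiced consonant — surfaces as [eː] (rule 1).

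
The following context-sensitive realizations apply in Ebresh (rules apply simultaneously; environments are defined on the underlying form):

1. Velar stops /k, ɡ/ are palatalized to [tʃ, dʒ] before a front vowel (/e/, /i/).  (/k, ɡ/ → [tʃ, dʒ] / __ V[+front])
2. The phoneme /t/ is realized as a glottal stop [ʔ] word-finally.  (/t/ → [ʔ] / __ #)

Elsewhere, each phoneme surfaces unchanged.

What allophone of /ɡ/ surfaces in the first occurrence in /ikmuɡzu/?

[ɡ]

/ɡ/ — between /u/ and /z/; rule 1 does not apply here → [ɡ].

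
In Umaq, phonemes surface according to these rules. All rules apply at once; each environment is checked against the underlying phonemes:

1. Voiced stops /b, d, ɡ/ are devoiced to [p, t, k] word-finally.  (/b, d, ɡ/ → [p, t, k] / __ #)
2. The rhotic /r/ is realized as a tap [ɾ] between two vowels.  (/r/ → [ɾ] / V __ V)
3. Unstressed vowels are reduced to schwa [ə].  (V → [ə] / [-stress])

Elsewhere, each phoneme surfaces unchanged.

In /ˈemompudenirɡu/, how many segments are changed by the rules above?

Segments that undergo a rule: /o/ → [ə] (rule 3); /u/ → [ə] (rule 3); /e/ → [ə] (rule 3); /i/ → [ə] (rule 3); /u/ → [ə] (rule 3).
All other segments surface unchanged.

5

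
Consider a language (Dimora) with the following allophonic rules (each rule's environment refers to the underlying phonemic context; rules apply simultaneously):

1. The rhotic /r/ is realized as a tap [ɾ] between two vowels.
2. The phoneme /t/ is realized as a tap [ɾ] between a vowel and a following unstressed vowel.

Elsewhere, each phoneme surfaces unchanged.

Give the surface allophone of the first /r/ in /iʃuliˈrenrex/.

/r/ — between /i/ and /e/, between two vowels — surfaces as [ɾ] (rule 1).

[ɾ]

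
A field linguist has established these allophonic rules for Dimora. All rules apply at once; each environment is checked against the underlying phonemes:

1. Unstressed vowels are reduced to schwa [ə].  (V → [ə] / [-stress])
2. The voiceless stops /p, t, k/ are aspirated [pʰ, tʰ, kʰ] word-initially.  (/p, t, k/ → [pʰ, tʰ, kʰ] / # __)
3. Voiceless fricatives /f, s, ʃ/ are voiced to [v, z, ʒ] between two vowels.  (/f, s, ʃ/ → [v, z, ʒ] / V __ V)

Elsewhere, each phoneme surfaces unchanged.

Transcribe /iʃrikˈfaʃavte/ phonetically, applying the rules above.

/i/ (word-initial) occurs in an unstressed syllable → [ə] by rule 1.
/ʃ/ (between /i/ and /r/) is in the target of rule 3 but the environment (between two vowels) is not met → [ʃ].
/r/ — not in any rule's target class → [r].
/i/ — between /r/ and /k/, in an unstressed syllable — surfaces as [ə] (rule 1).
/k/ (between /i/ and /f/) is in the target of rule 2 but the environment (word-initially) is not met → [k].
/f/ (between /k/ and /a/) fails the environment for rule 3, so it stays [f].
/a/ (between /f/ and /ʃ/) fails the environment for rule 1, so it stays [a].
/ʃ/ — between /a/ and /a/, between two vowels — surfaces as [ʒ] (rule 3).
/a/ meets the environment for rule 1 (in an unstressed syllable) → [ə].
/v/ (between /a/ and /t/): no rule targets it → [v].
/t/ (between /v/ and /e/) is in the target of rule 2 but the environment (word-initially) is not met → [t].
/e/ (word-final) occurs in an unstressed syllable → [ə] by rule 1.

[əʃrəkˈfaʒəvtə]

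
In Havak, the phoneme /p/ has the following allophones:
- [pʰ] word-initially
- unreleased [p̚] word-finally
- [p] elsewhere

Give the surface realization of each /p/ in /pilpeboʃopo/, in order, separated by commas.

Occurrence 1 (position 1): word-initially → [pʰ].
Occurrence 2 (position 4): no conditioning environment matches → elsewhere allophone [p].
Occurrence 3 (position 10): no conditioning environment matches → elsewhere allophone [p].

[pʰ], [p], [p]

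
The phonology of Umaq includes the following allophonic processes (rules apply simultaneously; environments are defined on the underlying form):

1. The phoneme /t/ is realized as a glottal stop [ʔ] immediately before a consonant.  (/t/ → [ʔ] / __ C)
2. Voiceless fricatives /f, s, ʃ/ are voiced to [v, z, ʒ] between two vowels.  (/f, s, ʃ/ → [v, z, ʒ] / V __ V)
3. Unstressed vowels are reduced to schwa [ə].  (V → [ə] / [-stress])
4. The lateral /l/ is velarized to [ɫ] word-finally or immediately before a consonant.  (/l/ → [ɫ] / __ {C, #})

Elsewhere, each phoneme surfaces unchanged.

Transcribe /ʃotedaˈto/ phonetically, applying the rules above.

/ʃ/ (word-initial) is in the target of rule 2 but the environment (between two vowels) is not met → [ʃ].
/o/ (between /ʃ/ and /t/) occurs in an unstressed syllable → [ə] by rule 3.
/t/ — between /o/ and /e/; rule 1 does not apply here → [t].
/e/ (between /t/ and /d/) occurs in an unstressed syllable → [ə] by rule 3.
/d/ — not in any rule's target class → [d].
/a/ (between /d/ and /t/) occurs in an unstressed syllable → [ə] by rule 3.
/t/ (between /a/ and /o/) is in the target of rule 1 but the environment (immediately before a consonant) is not met → [t].
/o/ (word-final): rule 3 targets it, but not in an unstressed syllable → unchanged [o].

[ʃətədəˈto]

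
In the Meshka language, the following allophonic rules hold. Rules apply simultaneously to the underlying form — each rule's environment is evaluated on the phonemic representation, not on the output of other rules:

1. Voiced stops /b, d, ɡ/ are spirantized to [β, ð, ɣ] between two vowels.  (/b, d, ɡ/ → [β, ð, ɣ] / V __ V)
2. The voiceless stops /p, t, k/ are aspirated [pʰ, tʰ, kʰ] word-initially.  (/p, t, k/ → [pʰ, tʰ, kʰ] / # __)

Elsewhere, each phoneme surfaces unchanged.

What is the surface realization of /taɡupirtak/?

/t/ (word-initial) occurs word-initially → [tʰ] by rule 2.
/ɡ/ — between /a/ and /u/, between two vowels — surfaces as [ɣ] (rule 1).
/p/ (between /u/ and /i/) fails the environment for rule 2, so it stays [p].
/t/ — between /r/ and /a/; rule 2 does not apply here → [t].
/k/ (word-final) fails the environment for rule 2, so it stays [k].

[tʰaɣupirtak]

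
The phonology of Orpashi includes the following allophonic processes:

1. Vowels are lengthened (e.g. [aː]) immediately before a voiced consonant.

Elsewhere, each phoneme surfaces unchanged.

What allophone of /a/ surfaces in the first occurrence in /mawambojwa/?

[aː]

/a/ (between /m/ and /w/) occurs before a voiced consonant → [aː] by rule 1.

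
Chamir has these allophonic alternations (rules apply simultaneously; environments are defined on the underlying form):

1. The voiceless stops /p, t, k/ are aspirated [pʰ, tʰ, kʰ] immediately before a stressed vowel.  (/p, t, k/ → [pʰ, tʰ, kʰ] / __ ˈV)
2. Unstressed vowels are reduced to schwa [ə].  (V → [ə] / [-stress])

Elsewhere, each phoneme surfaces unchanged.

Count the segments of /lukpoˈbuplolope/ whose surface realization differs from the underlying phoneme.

5

Segments that undergo a rule: /u/ → [ə] (rule 2); /o/ → [ə] (rule 2); /o/ → [ə] (rule 2); /o/ → [ə] (rule 2); /e/ → [ə] (rule 2).
All other segments surface unchanged.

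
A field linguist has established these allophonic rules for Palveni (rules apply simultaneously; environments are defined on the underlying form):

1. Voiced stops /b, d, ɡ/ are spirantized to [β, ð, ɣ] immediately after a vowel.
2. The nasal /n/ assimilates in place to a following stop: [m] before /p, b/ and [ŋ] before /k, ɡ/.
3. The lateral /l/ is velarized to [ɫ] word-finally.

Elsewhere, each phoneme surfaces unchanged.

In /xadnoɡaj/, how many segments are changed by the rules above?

2

Segments that undergo a rule: /d/ → [ð] (rule 1); /ɡ/ → [ɣ] (rule 1).
All other segments surface unchanged.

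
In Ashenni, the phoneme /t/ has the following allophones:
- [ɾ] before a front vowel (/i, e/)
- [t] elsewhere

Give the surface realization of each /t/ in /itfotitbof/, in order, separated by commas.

Occurrence 1 (position 2): no conditioning environment matches → elsewhere allophone [t].
Occurrence 2 (position 5): before a front vowel (/i, e/) → [ɾ].
Occurrence 3 (position 7): no conditioning environment matches → elsewhere allophone [t].

[t], [ɾ], [t]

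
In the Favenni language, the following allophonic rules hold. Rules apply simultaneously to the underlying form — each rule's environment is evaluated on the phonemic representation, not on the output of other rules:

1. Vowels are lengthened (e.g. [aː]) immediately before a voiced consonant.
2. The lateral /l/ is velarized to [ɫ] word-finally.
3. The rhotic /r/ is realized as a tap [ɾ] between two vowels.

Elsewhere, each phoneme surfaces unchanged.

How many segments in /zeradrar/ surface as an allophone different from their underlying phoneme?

Segments that undergo a rule: /e/ → [eː] (rule 1); /r/ → [ɾ] (rule 3); /a/ → [aː] (rule 1); /a/ → [aː] (rule 1).
All other segments surface unchanged.

4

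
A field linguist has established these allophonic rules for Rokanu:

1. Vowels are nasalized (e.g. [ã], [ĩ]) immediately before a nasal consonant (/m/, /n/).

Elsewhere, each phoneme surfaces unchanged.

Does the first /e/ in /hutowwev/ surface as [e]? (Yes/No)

/e/ (between /w/ and /v/) is in the target of rule 1 but the environment (before a nasal consonant) is not met → [e].
The actual realization is [e], which matches [e].

Yes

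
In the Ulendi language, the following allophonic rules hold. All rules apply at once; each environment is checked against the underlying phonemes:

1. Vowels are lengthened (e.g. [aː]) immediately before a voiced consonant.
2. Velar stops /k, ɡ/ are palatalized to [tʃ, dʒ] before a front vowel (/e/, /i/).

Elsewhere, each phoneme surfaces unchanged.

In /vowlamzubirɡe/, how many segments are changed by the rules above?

Segments that undergo a rule: /o/ → [oː] (rule 1); /a/ → [aː] (rule 1); /u/ → [uː] (rule 1); /i/ → [iː] (rule 1); /ɡ/ → [dʒ] (rule 2).
All other segments surface unchanged.

5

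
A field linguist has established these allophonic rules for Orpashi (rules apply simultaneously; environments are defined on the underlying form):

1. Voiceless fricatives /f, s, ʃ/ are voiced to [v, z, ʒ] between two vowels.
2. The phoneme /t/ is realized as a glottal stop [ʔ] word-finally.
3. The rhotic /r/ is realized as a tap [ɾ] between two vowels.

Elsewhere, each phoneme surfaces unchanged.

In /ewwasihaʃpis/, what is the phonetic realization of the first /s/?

/s/ (between /a/ and /i/) occurs between two vowels → [z] by rule 1.

[z]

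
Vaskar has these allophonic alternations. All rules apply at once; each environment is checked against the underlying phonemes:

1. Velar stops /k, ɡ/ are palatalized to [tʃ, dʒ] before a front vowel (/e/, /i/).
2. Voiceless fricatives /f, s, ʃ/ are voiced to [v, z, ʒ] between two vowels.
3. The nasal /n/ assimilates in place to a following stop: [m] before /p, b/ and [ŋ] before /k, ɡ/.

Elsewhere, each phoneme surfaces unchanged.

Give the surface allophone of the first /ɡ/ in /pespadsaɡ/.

/ɡ/ (word-final): rule 1 targets it, but not before a front vowel → unchanged [ɡ].

[ɡ]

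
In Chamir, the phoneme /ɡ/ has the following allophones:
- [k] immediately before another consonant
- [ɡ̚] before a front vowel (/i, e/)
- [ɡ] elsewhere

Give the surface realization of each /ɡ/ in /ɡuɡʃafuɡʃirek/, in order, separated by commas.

[ɡ], [k], [k]

Occurrence 1 (position 1): no conditioning environment matches → elsewhere allophone [ɡ].
Occurrence 2 (position 3): immediately before another consonant → [k].
Occurrence 3 (position 8): immediately before another consonant → [k].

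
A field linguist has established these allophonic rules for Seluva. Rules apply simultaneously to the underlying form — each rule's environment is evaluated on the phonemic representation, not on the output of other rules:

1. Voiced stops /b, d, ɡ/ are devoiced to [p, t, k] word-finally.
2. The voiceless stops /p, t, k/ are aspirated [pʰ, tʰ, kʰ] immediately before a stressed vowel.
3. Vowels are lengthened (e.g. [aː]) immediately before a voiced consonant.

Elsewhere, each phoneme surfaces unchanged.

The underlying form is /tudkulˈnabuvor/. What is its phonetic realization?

/t/ (word-initial): rule 2 targets it, but not immediately before a stressed vowel → unchanged [t].
/u/ meets the environment for rule 3 (before a voiced consonant) → [uː].
/d/ — between /u/ and /k/; rule 1 does not apply here → [d].
/k/ (between /d/ and /u/) fails the environment for rule 2, so it stays [k].
/u/ — between /k/ and /l/, before a voiced consonant — surfaces as [uː] (rule 3).
/l/ (between /u/ and /n/) is unaffected → [l].
/n/ (between /l/ and /a/): no rule targets it → [n].
Rule 3 applies to /a/ (between /n/ and /b/: before a voiced consonant) → [aː].
/b/ — between /a/ and /u/; rule 1 does not apply here → [b].
/u/ — between /b/ and /v/, before a voiced consonant — surfaces as [uː] (rule 3).
/v/ (between /u/ and /o/): no rule targets it → [v].
Rule 3 applies to /o/ (between /v/ and /r/: before a voiced consonant) → [oː].
/r/ (word-final): no rule targets it → [r].

[tuːdkuːlˈnaːbuːvoːr]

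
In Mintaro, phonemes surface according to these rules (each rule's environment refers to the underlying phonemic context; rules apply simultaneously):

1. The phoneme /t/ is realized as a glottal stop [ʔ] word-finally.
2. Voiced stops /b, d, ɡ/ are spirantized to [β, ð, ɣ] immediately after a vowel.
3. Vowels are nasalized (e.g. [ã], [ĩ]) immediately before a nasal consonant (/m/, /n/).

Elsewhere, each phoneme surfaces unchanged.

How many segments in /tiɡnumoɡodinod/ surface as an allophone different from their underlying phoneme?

Segments that undergo a rule: /ɡ/ → [ɣ] (rule 2); /u/ → [ũ] (rule 3); /ɡ/ → [ɣ] (rule 2); /d/ → [ð] (rule 2); /i/ → [ĩ] (rule 3); /d/ → [ð] (rule 2).
All other segments surface unchanged.

6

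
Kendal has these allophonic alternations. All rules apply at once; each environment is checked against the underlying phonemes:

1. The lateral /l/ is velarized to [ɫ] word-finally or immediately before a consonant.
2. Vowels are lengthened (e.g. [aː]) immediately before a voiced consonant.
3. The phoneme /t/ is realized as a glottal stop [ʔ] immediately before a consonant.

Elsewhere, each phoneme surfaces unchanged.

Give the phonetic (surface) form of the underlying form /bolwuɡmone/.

/b/ (word-initial): no rule targets it → [b].
/o/ — between /b/ and /l/, before a voiced consonant — surfaces as [oː] (rule 2).
/l/ (between /o/ and /w/) occurs word-finally or immediately before a consonant → [ɫ] by rule 1.
/w/ — not in any rule's target class → [w].
/u/ — between /w/ and /ɡ/, before a voiced consonant — surfaces as [uː] (rule 2).
/ɡ/ — not in any rule's target class → [ɡ].
/m/ stays [m].
/o/ meets the environment for rule 2 (before a voiced consonant) → [oː].
/n/ (between /o/ and /e/): no rule targets it → [n].
/e/ — word-final; rule 2 does not apply here → [e].

[boːɫwuːɡmoːne]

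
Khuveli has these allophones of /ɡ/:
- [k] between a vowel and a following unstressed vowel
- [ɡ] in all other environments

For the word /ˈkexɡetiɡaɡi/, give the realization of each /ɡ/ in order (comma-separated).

[ɡ], [k], [k]

Occurrence 1 (position 4): no conditioning environment matches → elsewhere allophone [ɡ].
Occurrence 2 (position 8): between a vowel and a following unstressed vowel → [k].
Occurrence 3 (position 10): between a vowel and a following unstressed vowel → [k].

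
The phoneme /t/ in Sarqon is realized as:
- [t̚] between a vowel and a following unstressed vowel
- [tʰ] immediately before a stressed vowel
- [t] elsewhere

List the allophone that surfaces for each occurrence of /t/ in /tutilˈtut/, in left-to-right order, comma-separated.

[t], [t̚], [tʰ], [t]

Occurrence 1 (position 1): no conditioning environment matches → elsewhere allophone [t].
Occurrence 2 (position 3): between a vowel and a following unstressed vowel → [t̚].
Occurrence 3 (position 6): immediately before a stressed vowel → [tʰ].
Occurrence 4 (position 8): no conditioning environment matches → elsewhere allophone [t].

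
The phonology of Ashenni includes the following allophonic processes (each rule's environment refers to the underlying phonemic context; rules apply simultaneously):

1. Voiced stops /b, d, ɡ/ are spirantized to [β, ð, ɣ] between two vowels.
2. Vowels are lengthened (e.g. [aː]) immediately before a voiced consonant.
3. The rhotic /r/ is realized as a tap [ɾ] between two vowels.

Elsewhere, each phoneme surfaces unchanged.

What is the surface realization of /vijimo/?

/v/ — not in any rule's target class → [v].
/i/ (between /v/ and /j/): before a voiced consonant, so rule 2 applies → [iː].
/j/ (between /i/ and /i/): no rule targets it → [j].
/i/ (between /j/ and /m/) occurs before a voiced consonant → [iː] by rule 2.
/m/ (between /i/ and /o/) is unaffected → [m].
/o/ (word-final) fails the environment for rule 2, so it stays [o].

[viːjiːmo]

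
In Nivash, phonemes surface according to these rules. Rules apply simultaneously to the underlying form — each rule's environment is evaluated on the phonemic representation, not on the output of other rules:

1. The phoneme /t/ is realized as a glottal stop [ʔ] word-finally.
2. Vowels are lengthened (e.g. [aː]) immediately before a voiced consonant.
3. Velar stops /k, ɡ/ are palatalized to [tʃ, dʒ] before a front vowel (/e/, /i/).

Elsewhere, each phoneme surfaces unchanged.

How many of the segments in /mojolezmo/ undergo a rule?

Segments that undergo a rule: /o/ → [oː] (rule 2); /o/ → [oː] (rule 2); /e/ → [eː] (rule 2).
All other segments surface unchanged.

3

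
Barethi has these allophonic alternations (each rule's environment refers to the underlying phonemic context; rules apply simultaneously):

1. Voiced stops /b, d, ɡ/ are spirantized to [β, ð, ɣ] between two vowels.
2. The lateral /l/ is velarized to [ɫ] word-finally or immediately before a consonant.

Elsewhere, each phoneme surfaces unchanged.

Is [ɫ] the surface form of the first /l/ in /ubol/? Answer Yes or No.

Yes

Rule 2 applies to /l/ (word-final: word-finally or immediately before a consonant) → [ɫ].
The actual realization is [ɫ], which matches [ɫ].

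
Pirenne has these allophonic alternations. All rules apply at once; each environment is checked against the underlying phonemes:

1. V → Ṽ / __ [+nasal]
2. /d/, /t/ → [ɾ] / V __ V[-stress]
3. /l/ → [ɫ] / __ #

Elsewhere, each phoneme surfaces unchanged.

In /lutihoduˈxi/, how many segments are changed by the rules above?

Segments that undergo a rule: /t/ → [ɾ] (rule 2); /d/ → [ɾ] (rule 2).
All other segments surface unchanged.

2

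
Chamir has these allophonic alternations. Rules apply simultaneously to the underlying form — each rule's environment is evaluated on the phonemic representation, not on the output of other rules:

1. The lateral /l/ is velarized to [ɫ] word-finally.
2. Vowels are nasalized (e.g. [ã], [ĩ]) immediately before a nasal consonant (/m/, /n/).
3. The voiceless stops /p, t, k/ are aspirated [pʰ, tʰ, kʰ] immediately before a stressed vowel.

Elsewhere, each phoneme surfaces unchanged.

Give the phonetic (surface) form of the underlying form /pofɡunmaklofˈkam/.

/p/ — word-initial; rule 3 does not apply here → [p].
/o/ (between /p/ and /f/) fails the environment for rule 2, so it stays [o].
/f/ — not in any rule's target class → [f].
/ɡ/ stays [ɡ].
/u/ (between /ɡ/ and /n/) occurs before a nasal consonant → [ũ] by rule 2.
/n/ stays [n].
/m/ (between /n/ and /a/) is unaffected → [m].
/a/ (between /m/ and /k/) is in the target of rule 2 but the environment (before a nasal consonant) is not met → [a].
/k/ (between /a/ and /l/) is in the target of rule 3 but the environment (immediately before a stressed vowel) is not met → [k].
/l/ (between /k/ and /o/): rule 1 targets it, but not word-finally → unchanged [l].
/o/ (between /l/ and /f/): rule 2 targets it, but not before a nasal consonant → unchanged [o].
/f/ (between /o/ and /k/): no rule targets it → [f].
/k/ — between /f/ and /a/, immediately before a stressed vowel — surfaces as [kʰ] (rule 3).
/a/ meets the environment for rule 2 (before a nasal consonant) → [ã].
/m/ stays [m].

[pofɡũnmaklofˈkʰãm]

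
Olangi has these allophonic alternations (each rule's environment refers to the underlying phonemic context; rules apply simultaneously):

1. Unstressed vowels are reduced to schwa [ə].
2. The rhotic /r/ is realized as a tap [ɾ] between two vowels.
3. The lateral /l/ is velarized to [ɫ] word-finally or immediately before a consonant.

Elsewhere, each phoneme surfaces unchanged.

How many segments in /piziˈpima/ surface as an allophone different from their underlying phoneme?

Segments that undergo a rule: /i/ → [ə] (rule 1); /i/ → [ə] (rule 1); /a/ → [ə] (rule 1).
All other segments surface unchanged.

3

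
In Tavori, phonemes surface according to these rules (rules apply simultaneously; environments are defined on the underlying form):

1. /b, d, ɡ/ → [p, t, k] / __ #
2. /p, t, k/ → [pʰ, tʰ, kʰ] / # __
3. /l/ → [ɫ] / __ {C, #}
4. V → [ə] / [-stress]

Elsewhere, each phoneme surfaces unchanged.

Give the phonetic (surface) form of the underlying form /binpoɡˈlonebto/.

/b/ (word-initial) is in the target of rule 1 but the environment (word-finally) is not met → [b].
/i/ meets the environment for rule 4 (in an unstressed syllable) → [ə].
/n/ (between /i/ and /p/): no rule targets it → [n].
/p/ (between /n/ and /o/) fails the environment for rule 2, so it stays [p].
Rule 4 applies to /o/ (between /p/ and /ɡ/: in an unstressed syllable) → [ə].
/ɡ/ (between /o/ and /l/) is in the target of rule 1 but the environment (word-finally) is not met → [ɡ].
/l/ (between /ɡ/ and /o/) fails the environment for rule 3, so it stays [l].
/o/ (between /l/ and /n/) fails the environment for rule 4, so it stays [o].
/n/ stays [n].
Rule 4 applies to /e/ (between /n/ and /b/: in an unstressed syllable) → [ə].
/b/ (between /e/ and /t/) is in the target of rule 1 but the environment (word-finally) is not met → [b].
/t/ (between /b/ and /o/) is in the target of rule 2 but the environment (word-initially) is not met → [t].
/o/ — word-final, in an unstressed syllable — surfaces as [ə] (rule 4).

[bənpəɡˈlonəbtə]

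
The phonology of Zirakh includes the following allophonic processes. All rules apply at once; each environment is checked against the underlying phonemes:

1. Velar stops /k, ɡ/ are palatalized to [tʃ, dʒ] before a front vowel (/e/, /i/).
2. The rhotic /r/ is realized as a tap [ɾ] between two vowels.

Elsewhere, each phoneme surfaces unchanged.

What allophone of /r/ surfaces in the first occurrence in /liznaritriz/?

[ɾ]

/r/ (between /a/ and /i/) occurs between two vowels → [ɾ] by rule 2.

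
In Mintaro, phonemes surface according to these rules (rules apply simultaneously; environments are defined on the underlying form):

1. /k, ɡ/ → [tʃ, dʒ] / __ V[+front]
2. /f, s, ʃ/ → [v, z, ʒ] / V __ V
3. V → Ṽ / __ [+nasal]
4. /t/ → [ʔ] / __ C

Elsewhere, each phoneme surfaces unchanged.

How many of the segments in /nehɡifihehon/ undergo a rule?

3

Segments that undergo a rule: /ɡ/ → [dʒ] (rule 1); /f/ → [v] (rule 2); /o/ → [õ] (rule 3).
All other segments surface unchanged.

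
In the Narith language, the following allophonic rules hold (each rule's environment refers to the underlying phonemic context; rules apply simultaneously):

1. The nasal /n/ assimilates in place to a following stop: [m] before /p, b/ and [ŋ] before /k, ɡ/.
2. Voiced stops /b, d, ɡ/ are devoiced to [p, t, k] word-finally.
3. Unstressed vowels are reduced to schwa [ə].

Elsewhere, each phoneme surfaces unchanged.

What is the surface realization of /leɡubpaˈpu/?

/l/ (word-initial): no rule targets it → [l].
/e/ — between /l/ and /ɡ/, in an unstressed syllable — surfaces as [ə] (rule 3).
/ɡ/ (between /e/ and /u/) fails the environment for rule 2, so it stays [ɡ].
/u/ — between /ɡ/ and /b/, in an unstressed syllable — surfaces as [ə] (rule 3).
/b/ (between /u/ and /p/): rule 2 targets it, but not word-finally → unchanged [b].
/p/ (between /b/ and /a/): no rule targets it → [p].
Rule 3 applies to /a/ (between /p/ and /p/: in an unstressed syllable) → [ə].
/p/ (between /a/ and /u/) is unaffected → [p].
/u/ (word-final): rule 3 targets it, but not in an unstressed syllable → unchanged [u].

[ləɡəbpəˈpu]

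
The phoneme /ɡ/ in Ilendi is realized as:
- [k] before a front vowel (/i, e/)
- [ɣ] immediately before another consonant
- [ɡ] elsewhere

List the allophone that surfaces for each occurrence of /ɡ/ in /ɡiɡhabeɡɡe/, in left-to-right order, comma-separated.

Occurrence 1 (position 1): before a front vowel (/i, e/) → [k].
Occurrence 2 (position 3): immediately before another consonant → [ɣ].
Occurrence 3 (position 8): immediately before another consonant → [ɣ].
Occurrence 4 (position 9): before a front vowel (/i, e/) → [k].

[k], [ɣ], [ɣ], [k]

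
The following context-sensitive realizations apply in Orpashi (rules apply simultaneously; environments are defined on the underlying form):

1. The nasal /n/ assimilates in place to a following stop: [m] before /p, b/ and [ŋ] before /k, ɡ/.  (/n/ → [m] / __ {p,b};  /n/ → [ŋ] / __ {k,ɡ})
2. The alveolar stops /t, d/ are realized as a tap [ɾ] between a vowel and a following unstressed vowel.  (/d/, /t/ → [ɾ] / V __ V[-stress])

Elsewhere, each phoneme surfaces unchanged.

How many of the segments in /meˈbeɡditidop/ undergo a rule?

Segments that undergo a rule: /t/ → [ɾ] (rule 2); /d/ → [ɾ] (rule 2).
All other segments surface unchanged.

2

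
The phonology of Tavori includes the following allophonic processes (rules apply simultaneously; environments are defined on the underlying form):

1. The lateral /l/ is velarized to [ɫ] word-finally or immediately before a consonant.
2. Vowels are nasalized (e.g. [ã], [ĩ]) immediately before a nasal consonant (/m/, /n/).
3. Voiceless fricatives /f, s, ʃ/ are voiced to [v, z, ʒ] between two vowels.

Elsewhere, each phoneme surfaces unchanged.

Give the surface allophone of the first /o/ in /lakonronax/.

[õ]

/o/ meets the environment for rule 2 (before a nasal consonant) → [õ].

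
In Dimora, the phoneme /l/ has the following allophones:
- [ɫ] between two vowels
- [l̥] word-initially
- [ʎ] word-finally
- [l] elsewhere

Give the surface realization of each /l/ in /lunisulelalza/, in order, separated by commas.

[l̥], [ɫ], [ɫ], [l]

Occurrence 1 (position 1): word-initially → [l̥].
Occurrence 2 (position 7): between two vowels → [ɫ].
Occurrence 3 (position 9): between two vowels → [ɫ].
Occurrence 4 (position 11): no conditioning environment matches → elsewhere allophone [l].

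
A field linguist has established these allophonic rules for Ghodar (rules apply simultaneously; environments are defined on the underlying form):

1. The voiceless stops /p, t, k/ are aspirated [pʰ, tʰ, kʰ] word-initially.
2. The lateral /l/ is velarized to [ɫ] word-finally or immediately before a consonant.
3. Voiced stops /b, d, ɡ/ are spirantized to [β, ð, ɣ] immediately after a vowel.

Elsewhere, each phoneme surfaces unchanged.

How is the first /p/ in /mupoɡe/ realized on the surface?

/p/ — between /u/ and /o/; rule 1 does not apply here → [p].

[p]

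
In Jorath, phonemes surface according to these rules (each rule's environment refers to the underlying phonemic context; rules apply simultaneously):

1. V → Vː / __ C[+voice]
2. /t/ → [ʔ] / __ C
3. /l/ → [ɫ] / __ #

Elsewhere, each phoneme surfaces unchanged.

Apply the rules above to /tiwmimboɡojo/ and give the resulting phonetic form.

/t/ — word-initial; rule 2 does not apply here → [t].
/i/ — between /t/ and /w/, before a voiced consonant — surfaces as [iː] (rule 1).
/w/ — not in any rule's target class → [w].
/m/ (between /w/ and /i/) is unaffected → [m].
/i/ (between /m/ and /m/): before a voiced consonant, so rule 1 applies → [iː].
/m/ stays [m].
/b/ (between /m/ and /o/) is unaffected → [b].
/o/ meets the environment for rule 1 (before a voiced consonant) → [oː].
/ɡ/ (between /o/ and /o/) is unaffected → [ɡ].
/o/ (between /ɡ/ and /j/) occurs before a voiced consonant → [oː] by rule 1.
/j/ stays [j].
/o/ — word-final; rule 1 does not apply here → [o].

[tiːwmiːmboːɡoːjo]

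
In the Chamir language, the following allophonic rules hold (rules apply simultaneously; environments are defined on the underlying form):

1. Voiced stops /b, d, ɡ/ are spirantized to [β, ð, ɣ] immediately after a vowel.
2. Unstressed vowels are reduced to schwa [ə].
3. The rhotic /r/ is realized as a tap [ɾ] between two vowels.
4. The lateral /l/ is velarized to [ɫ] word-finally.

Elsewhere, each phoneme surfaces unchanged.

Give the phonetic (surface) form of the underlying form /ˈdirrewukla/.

[ˈdirrəwəklə]

/d/ (word-initial) is in the target of rule 1 but the environment (immediately after a vowel) is not met → [d].
/i/ (between /d/ and /r/) fails the environment for rule 2, so it stays [i].
/r/ (between /i/ and /r/) is in the target of rule 3 but the environment (between two vowels) is not met → [r].
/r/ (between /r/ and /e/): rule 3 targets it, but not between two vowels → unchanged [r].
/e/ — between /r/ and /w/, in an unstressed syllable — surfaces as [ə] (rule 2).
/w/ stays [w].
/u/ (between /w/ and /k/): in an unstressed syllable, so rule 2 applies → [ə].
/k/ (between /u/ and /l/): no rule targets it → [k].
/l/ (between /k/ and /a/) is in the target of rule 4 but the environment (word-finally) is not met → [l].
/a/ — word-final, in an unstressed syllable — surfaces as [ə] (rule 2).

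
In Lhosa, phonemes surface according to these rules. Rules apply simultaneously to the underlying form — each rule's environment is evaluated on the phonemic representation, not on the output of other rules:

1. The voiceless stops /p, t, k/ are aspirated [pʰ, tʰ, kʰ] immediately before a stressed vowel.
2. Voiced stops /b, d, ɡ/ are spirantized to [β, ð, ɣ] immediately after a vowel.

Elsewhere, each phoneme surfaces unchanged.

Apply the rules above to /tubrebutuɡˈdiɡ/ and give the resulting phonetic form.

[tuβreβutuɣˈdiɣ]

/t/ (word-initial) fails the environment for rule 1, so it stays [t].
/b/ (between /u/ and /r/) occurs immediately after a vowel → [β] by rule 2.
/b/ — between /e/ and /u/, immediately after a vowel — surfaces as [β] (rule 2).
/t/ (between /u/ and /u/): rule 1 targets it, but not immediately before a stressed vowel → unchanged [t].
/ɡ/ meets the environment for rule 2 (immediately after a vowel) → [ɣ].
/d/ (between /ɡ/ and /i/) is in the target of rule 2 but the environment (immediately after a vowel) is not met → [d].
Rule 2 applies to /ɡ/ (word-final: immediately after a vowel) → [ɣ].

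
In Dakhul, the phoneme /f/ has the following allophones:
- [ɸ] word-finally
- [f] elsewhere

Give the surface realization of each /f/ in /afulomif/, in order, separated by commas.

Occurrence 1 (position 2): no conditioning environment matches → elsewhere allophone [f].
Occurrence 2 (position 8): word-finally → [ɸ].

[f], [ɸ]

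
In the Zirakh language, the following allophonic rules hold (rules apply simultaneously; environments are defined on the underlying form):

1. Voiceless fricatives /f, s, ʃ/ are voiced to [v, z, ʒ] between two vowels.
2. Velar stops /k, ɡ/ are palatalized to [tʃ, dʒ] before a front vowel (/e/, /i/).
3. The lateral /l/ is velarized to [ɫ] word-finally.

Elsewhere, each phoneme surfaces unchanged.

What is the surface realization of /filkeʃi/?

/f/ (word-initial) fails the environment for rule 1, so it stays [f].
/i/ (between /f/ and /l/): no rule targets it → [i].
/l/ (between /i/ and /k/): rule 3 targets it, but not word-finally → unchanged [l].
/k/ (between /l/ and /e/) occurs before a front vowel → [tʃ] by rule 2.
/e/ stays [e].
/ʃ/ (between /e/ and /i/) occurs between two vowels → [ʒ] by rule 1.
/i/ (word-final) is unaffected → [i].

[filtʃeʒi]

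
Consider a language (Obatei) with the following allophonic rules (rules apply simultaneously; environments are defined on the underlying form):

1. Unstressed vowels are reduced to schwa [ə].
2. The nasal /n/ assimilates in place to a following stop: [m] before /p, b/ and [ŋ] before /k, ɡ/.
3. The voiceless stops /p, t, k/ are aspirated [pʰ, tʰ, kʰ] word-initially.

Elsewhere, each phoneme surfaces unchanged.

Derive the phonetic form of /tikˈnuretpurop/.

[tʰəkˈnurətpərəp]

/t/ (word-initial): word-initially, so rule 3 applies → [tʰ].
/i/ (between /t/ and /k/): in an unstressed syllable, so rule 1 applies → [ə].
/k/ (between /i/ and /n/) is in the target of rule 3 but the environment (word-initially) is not met → [k].
/n/ (between /k/ and /u/): rule 2 targets it, but not before a labial or velar stop → unchanged [n].
/u/ (between /n/ and /r/) fails the environment for rule 1, so it stays [u].
/r/ stays [r].
Rule 1 applies to /e/ (between /r/ and /t/: in an unstressed syllable) → [ə].
/t/ — between /e/ and /p/; rule 3 does not apply here → [t].
/p/ — between /t/ and /u/; rule 3 does not apply here → [p].
/u/ (between /p/ and /r/) occurs in an unstressed syllable → [ə] by rule 1.
/r/ (between /u/ and /o/): no rule targets it → [r].
/o/ meets the environment for rule 1 (in an unstressed syllable) → [ə].
/p/ (word-final) fails the environment for rule 3, so it stays [p].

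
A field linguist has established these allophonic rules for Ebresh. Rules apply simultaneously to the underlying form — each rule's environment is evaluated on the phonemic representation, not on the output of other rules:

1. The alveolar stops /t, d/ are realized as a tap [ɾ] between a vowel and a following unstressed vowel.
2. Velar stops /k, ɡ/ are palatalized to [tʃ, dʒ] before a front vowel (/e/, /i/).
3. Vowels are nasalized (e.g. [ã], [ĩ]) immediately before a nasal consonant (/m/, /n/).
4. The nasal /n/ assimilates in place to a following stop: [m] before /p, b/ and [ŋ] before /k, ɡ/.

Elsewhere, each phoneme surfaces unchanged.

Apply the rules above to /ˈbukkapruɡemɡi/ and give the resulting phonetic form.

/u/ (between /b/ and /k/) is in the target of rule 3 but the environment (before a nasal consonant) is not met → [u].
/k/ (between /u/ and /k/): rule 2 targets it, but not before a front vowel → unchanged [k].
/k/ (between /k/ and /a/): rule 2 targets it, but not before a front vowel → unchanged [k].
/a/ (between /k/ and /p/): rule 3 targets it, but not before a nasal consonant → unchanged [a].
/u/ (between /r/ and /ɡ/) is in the target of rule 3 but the environment (before a nasal consonant) is not met → [u].
/ɡ/ — between /u/ and /e/, before a front vowel — surfaces as [dʒ] (rule 2).
/e/ (between /ɡ/ and /m/) occurs before a nasal consonant → [ẽ] by rule 3.
/ɡ/ (between /m/ and /i/) occurs before a front vowel → [dʒ] by rule 2.
/i/ (word-final): rule 3 targets it, but not before a nasal consonant → unchanged [i].

[ˈbukkaprudʒẽmdʒi]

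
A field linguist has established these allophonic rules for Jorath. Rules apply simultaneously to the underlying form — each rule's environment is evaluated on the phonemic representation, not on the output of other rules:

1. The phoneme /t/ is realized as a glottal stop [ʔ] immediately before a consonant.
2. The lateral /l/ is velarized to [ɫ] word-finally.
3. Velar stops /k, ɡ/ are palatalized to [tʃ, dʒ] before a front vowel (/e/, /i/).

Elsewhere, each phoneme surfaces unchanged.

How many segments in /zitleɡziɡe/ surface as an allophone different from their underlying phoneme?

2

Segments that undergo a rule: /t/ → [ʔ] (rule 1); /ɡ/ → [dʒ] (rule 3).
All other segments surface unchanged.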